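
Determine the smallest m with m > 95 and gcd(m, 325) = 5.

gcd(m, 325) = 5 forces 5 | m; write m = 5s. Then gcd(5s, 5·65) = 5·gcd(s, 65), so need gcd(s, 65) = 1.
5s > 95 gives s ≥ 20. The least s ≥ 20 coprime to 65 is 21, so m = 5·21 = 105.

105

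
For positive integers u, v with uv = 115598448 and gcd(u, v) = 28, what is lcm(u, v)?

gcd·lcm = product, so lcm = 115598448/28 = 4128516.

4128516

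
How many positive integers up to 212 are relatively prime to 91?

168

91 = 7·13. Inclusion–exclusion on these primes:
212 − ⌊212/7⌋ − ⌊212/13⌋ + ⌊212/91⌋ = 168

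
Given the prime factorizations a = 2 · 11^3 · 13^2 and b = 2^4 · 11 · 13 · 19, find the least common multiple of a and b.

max exponent per prime: 2^4 · 11^3 · 13^2 · 19 = 68381456

68381456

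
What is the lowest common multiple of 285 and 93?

285 = 3 · 5 · 19; 93 = 3 · 31
max exponents: 3 · 5 · 19 · 31 = 8835

8835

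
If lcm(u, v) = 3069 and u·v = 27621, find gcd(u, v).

9

From gcd × lcm = uv: gcd = 27621 / 3069 = 9.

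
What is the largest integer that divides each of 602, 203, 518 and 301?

7

gcd(602, 203): 602 = 2·203 + 196; 203 = 1·196 + 7; 196 = 28·7 + 0 → 7
gcd(7, 518): 518 = 74·7 + 0 → 7
gcd(7, 301): 301 = 43·7 + 0 → 7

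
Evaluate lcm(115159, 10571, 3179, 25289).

3869942263231

115159 = 11 · 19² · 29; 10571 = 11 · 31²; 3179 = 11 · 17²; 25289 = 11³ · 19
lcm takes max exponent of each prime: 11³ · 17² · 19² · 29 · 31² = 3869942263231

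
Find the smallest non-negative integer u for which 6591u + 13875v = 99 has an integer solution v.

3964

Reduce mod 13875: 6591u ≡ 99 (mod 13875). With g = gcd(6591, 13875) = 3 dividing 99, divide through: 2197u ≡ 33 (mod 4625).
Since gcd(2197, 4625) = 1, u ≡ 33·(2197)⁻¹ ≡ 3964 (mod 4625). Smallest non-negative: 3964.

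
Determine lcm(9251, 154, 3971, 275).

1168863850

lcm(9251, 154) = 9251·154/gcd = 1424654/11 = 129514
lcm(129514, 3971) = 129514·3971/gcd = 514300094/11 = 46754554
lcm(46754554, 275) = 46754554·275/gcd = 12857502350/11 = 1168863850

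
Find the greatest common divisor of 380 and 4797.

1

380 = 2² · 5 · 19
4797 = 3² · 13 · 41
Common: 1 = 1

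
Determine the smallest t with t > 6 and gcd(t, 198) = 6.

198 = 6·33. Any t with gcd(t, 198) = 6 is a multiple of 6, say 6s, with s coprime to 33.
Need s > 6/6, so s ≥ 2. First s ≥ 2 with gcd(s, 33) = 1 is s = 2. Thus t = 6·2 = 12.

12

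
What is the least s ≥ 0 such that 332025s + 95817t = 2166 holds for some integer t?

Reduce mod 95817: 332025s ≡ 2166 (mod 95817). With g = gcd(332025, 95817) = 57 dividing 2166, divide through: 5825s ≡ 38 (mod 1681).
Since gcd(5825, 1681) = 1, s ≡ 38·(5825)⁻¹ ≡ 1393 (mod 1681). Smallest non-negative: 1393.

1393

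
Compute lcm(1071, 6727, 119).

1071 = 3² · 7 · 17; 6727 = 7 · 31²; 119 = 7 · 17
lcm takes max exponent of each prime: 3² · 7 · 17 · 31² = 1029231

1029231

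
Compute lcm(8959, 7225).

8959 = 17² · 31; 7225 = 5² · 17²
max exponents: 5² · 17² · 31 = 223975

223975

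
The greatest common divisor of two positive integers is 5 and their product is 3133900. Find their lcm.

626780

gcd·lcm = product, so lcm = 3133900/5 = 626780.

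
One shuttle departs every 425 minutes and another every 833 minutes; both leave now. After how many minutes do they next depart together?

gcd first: 833 = 1·425 + 408; 425 = 1·408 + 17; 408 = 24·17 + 0 → gcd = 17
lcm = 425·833/gcd = 354025/17 = 20825

20825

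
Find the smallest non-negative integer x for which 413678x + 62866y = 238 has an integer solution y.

1351

gcd(413678, 62866) = 34 (Euclid: 413678 = 6·62866 + 36482; 62866 = 1·36482 + 26384; 36482 = 1·26384 + 10098; 26384 = 2·10098 + 6188; 10098 = 1·6188 + 3910; 6188 = 1·3910 + 2278; 3910 = 1·2278 + 1632; 2278 = 1·1632 + 646; 1632 = 2·646 + 340; 646 = 1·340 + 306; 340 = 1·306 + 34; 306 = 9·34 + 0), and 34 | 238.
Extended Euclid: 413678·(193) + 62866·(-1270) = 34. Scale by 7: x₀ = 1351.
General solution x = x₀ + 1849t; reducing mod 1849 gives x = 1351 (and y = -8890).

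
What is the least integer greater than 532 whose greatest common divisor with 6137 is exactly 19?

Multiples of 19 above 532: 19·29, 19·30, … . Need the cofactor coprime to 6137/19 = 323.
Checking s = 29, 30, … the first with gcd(s, 323) = 1 is s = 29, giving 551.

551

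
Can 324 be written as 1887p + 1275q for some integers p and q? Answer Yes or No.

No

By Bézout, 1887p + 1275q = 324 has integer solutions iff gcd(1887, 1275) | 324.
Euclid: 1887 = 1·1275 + 612; 1275 = 2·612 + 51; 612 = 12·51 + 0. gcd = 51; 324 mod 51 = 18. No.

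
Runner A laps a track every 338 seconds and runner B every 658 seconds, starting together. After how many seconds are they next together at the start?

111202

gcd first: 658 = 1·338 + 320; 338 = 1·320 + 18; 320 = 17·18 + 14; 18 = 1·14 + 4; 14 = 3·4 + 2; 4 = 2·2 + 0 → gcd = 2
lcm = 338·658/gcd = 222404/2 = 111202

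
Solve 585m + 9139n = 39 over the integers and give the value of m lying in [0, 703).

375

Reduce mod 9139: 585m ≡ 39 (mod 9139). With g = gcd(585, 9139) = 13 dividing 39, divide through: 45m ≡ 3 (mod 703).
Since gcd(45, 703) = 1, m ≡ 3·(45)⁻¹ ≡ 375 (mod 703). Smallest non-negative: 375.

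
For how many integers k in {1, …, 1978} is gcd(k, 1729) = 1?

Prime factors of 1729: 7, 13, 19. Count integers ≤ 1978 divisible by none of them.
By inclusion–exclusion: 1978 − ⌊1978/7⌋ − ⌊1978/13⌋ − ⌊1978/19⌋ + ⌊1978/91⌋ + ⌊1978/133⌋ + ⌊1978/247⌋ − ⌊1978/1729⌋ = 1482.

1482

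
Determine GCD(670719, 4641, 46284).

21

gcd(670719, 4641): 670719 = 144·4641 + 2415; 4641 = 1·2415 + 2226; 2415 = 1·2226 + 189; 2226 = 11·189 + 147; 189 = 1·147 + 42; 147 = 3·42 + 21; 42 = 2·21 + 0 → 21
gcd(21, 46284): 46284 = 2204·21 + 0 → 21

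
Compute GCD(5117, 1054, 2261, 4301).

5117 = 7 · 17 · 43; 1054 = 2 · 17 · 31; 2261 = 7 · 17 · 19; 4301 = 11 · 17 · 23
gcd takes min exponent of each prime: 17 = 17

17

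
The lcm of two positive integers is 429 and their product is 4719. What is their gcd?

gcd·lcm = product, so gcd = 4719/429 = 11.

11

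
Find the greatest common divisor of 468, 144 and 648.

36

468 = 2² · 3² · 13; 144 = 2⁴ · 3²; 648 = 2³ · 3⁴
gcd takes min exponent of each prime: 2² · 3² = 36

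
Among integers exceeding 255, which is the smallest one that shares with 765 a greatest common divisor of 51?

357

gcd(k, 765) = 51 forces 51 | k; write k = 51s. Then gcd(51s, 51·15) = 51·gcd(s, 15), so need gcd(s, 15) = 1.
51s > 255 gives s ≥ 6. The least s ≥ 6 coprime to 15 is 7, so k = 51·7 = 357.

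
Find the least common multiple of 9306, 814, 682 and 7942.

9306 = 2 · 3² · 11 · 47; 814 = 2 · 11 · 37; 682 = 2 · 11 · 31; 7942 = 2 · 11 · 19²
lcm takes max exponent of each prime: 2 · 3² · 11 · 19² · 31 · 37 · 47 = 3853307502

3853307502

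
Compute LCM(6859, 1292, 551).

6859 = 19³; 1292 = 2² · 17 · 19; 551 = 19 · 29
lcm takes max exponent of each prime: 2² · 17 · 19³ · 29 = 13525948

13525948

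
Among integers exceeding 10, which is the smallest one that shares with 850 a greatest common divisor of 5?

850 = 5·170. Any a with gcd(a, 850) = 5 is a multiple of 5, say 5s, with s coprime to 170.
Need s > 10/5, so s ≥ 3. First s ≥ 3 with gcd(s, 170) = 1 is s = 3. Thus a = 5·3 = 15.

15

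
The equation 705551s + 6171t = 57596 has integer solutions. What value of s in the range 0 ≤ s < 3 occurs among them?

gcd(705551, 6171) = 2057 (Euclid: 705551 = 114·6171 + 2057; 6171 = 3·2057 + 0), and 2057 | 57596.
Extended Euclid: 705551·(1) + 6171·(-114) = 2057. Scale by 28: s₀ = 28.
General solution s = s₀ + 3k; reducing mod 3 gives s = 1 (and t = -105).

1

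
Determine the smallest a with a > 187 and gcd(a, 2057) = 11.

Multiples of 11 above 187: 11·18, 11·19, … . Need the cofactor coprime to 2057/11 = 187.
Checking s = 18, 19, … the first with gcd(s, 187) = 1 is s = 18, giving 198.

198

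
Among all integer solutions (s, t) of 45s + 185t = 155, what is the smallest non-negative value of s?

24

Euclid: 185 = 4·45 + 5; 45 = 9·5 + 0 → gcd = 5; 155 = 5·31.
Back-substitution yields 45·(-4) + 185·(1) = 5, so one solution is s = -4·31 = -124, t = 1·31 = 31.
Solutions in s differ by 185/5 = 37; the one in [0, 37) is -124 mod 37 = 24.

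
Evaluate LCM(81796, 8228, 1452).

lcm(81796, 8228) = 81796·8228/gcd = 673017488/484 = 1390532
lcm(1390532, 1452) = 1390532·1452/gcd = 2019052464/484 = 4171596

4171596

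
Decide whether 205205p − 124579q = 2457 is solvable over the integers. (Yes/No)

Yes

gcd(205205, 124579): 205205 = 1·124579 + 80626; 124579 = 1·80626 + 43953; 80626 = 1·43953 + 36673; 43953 = 1·36673 + 7280; 36673 = 5·7280 + 273; 7280 = 26·273 + 182; 273 = 1·182 + 91; 182 = 2·91 + 0 → 91
91 divides 2457, so a solution exists.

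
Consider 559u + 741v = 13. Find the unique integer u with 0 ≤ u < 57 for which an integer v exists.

4

Reduce mod 741: 559u ≡ 13 (mod 741). With g = gcd(559, 741) = 13 dividing 13, divide through: 43u ≡ 1 (mod 57).
Since gcd(43, 57) = 1, u ≡ 1·(43)⁻¹ ≡ 4 (mod 57). Smallest non-negative: 4.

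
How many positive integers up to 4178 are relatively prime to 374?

374 = 2·11·17. Inclusion–exclusion on these primes:
4178 − ⌊4178/2⌋ − ⌊4178/11⌋ − ⌊4178/17⌋ + ⌊4178/22⌋ + ⌊4178/34⌋ + ⌊4178/187⌋ − ⌊4178/374⌋ = 1787

1787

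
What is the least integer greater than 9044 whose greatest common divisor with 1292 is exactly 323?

9367

1292 = 323·4. Any a with gcd(a, 1292) = 323 is a multiple of 323, say 323s, with s coprime to 4.
Need s > 9044/323, so s ≥ 29. First s ≥ 29 with gcd(s, 4) = 1 is s = 29. Thus a = 323·29 = 9367.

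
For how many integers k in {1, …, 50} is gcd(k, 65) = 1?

37

Prime factors of 65: 5, 13. Count integers ≤ 50 divisible by none of them.
By inclusion–exclusion: 50 − ⌊50/5⌋ − ⌊50/13⌋ + ⌊50/65⌋ = 37.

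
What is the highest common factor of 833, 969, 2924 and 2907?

17

833 = 7² · 17; 969 = 3 · 17 · 19; 2924 = 2² · 17 · 43; 2907 = 3² · 17 · 19
gcd takes min exponent of each prime: 17 = 17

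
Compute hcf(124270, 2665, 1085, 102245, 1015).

124270 = 2 · 5 · 17² · 43; 2665 = 5 · 13 · 41; 1085 = 5 · 7 · 31; 102245 = 5 · 11² · 13²; 1015 = 5 · 7 · 29
gcd takes min exponent of each prime: 5 = 5

5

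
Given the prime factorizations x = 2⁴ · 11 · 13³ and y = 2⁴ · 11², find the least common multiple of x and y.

4253392

max exponent per prime: 2⁴ · 11² · 13³ = 4253392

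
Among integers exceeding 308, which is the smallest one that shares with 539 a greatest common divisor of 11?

539 = 11·49. Any k with gcd(k, 539) = 11 is a multiple of 11, say 11s, with s coprime to 49.
Need s > 308/11, so s ≥ 29. First s ≥ 29 with gcd(s, 49) = 1 is s = 29. Thus k = 11·29 = 319.

319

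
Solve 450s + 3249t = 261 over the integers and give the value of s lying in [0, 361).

80

gcd(450, 3249) = 9 (Euclid: 3249 = 7·450 + 99; 450 = 4·99 + 54; 99 = 1·54 + 45; 54 = 1·45 + 9; 45 = 5·9 + 0), and 9 | 261.
Extended Euclid: 450·(65) + 3249·(-9) = 9. Scale by 29: s₀ = 1885.
General solution s = s₀ + 361k; reducing mod 361 gives s = 80 (and t = -11).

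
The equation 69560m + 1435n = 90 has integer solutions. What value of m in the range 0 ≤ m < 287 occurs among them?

gcd(69560, 1435) = 5 (Euclid: 69560 = 48·1435 + 680; 1435 = 2·680 + 75; 680 = 9·75 + 5; 75 = 15·5 + 0), and 5 | 90.
Extended Euclid: 69560·(19) + 1435·(-921) = 5. Scale by 18: m₀ = 342.
General solution m = m₀ + 287t; reducing mod 287 gives m = 55 (and n = -2666).

55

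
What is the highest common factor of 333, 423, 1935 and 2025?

9

gcd(333, 423): 423 = 1·333 + 90; 333 = 3·90 + 63; 90 = 1·63 + 27; 63 = 2·27 + 9; 27 = 3·9 + 0 → 9
gcd(9, 1935): 1935 = 215·9 + 0 → 9
gcd(9, 2025): 2025 = 225·9 + 0 → 9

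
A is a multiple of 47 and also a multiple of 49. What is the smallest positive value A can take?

2303

47 = 47; 49 = 7²
max exponents: 7² · 47 = 2303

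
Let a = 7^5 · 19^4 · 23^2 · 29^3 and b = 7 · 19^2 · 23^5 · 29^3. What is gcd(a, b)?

min exponent per shared prime: 7 · 19^2 · 23^2 · 29^3 = 32602800587

32602800587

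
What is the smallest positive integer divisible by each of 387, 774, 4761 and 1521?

69196374

387 = 3² · 43; 774 = 2 · 3² · 43; 4761 = 3² · 23²; 1521 = 3² · 13²
lcm takes max exponent of each prime: 2 · 3² · 13² · 23² · 43 = 69196374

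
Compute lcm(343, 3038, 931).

lcm(343, 3038) = 343·3038/gcd = 1042034/49 = 21266
lcm(21266, 931) = 21266·931/gcd = 19798646/49 = 404054

404054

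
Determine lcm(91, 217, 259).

104377

lcm(91, 217) = 91·217/gcd = 19747/7 = 2821
lcm(2821, 259) = 2821·259/gcd = 730639/7 = 104377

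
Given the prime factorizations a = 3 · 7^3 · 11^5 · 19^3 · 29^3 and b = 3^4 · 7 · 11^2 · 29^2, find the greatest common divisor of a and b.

2136981

min exponent per shared prime: 3 · 7 · 11^2 · 29^2 = 2136981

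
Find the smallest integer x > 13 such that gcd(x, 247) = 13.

247 = 13·19. Any x with gcd(x, 247) = 13 is a multiple of 13, say 13s, with s coprime to 19.
Need s > 13/13, so s ≥ 2. First s ≥ 2 with gcd(s, 19) = 1 is s = 2. Thus x = 13·2 = 26.

26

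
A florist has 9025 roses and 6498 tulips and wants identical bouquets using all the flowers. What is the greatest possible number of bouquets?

Euclid: 9025 = 1·6498 + 2527; 6498 = 2·2527 + 1444; 2527 = 1·1444 + 1083; 1444 = 1·1083 + 361; 1083 = 3·361 + 0. Last nonzero remainder: 361.

361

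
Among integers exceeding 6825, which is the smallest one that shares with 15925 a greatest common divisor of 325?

Multiples of 325 above 6825: 325·22, 325·23, … . Need the cofactor coprime to 15925/325 = 49.
Checking s = 22, 23, … the first with gcd(s, 49) = 1 is s = 22, giving 7150.

7150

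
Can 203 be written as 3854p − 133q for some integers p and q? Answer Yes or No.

gcd(3854, 133): 3854 = 28·133 + 130; 133 = 1·130 + 3; 130 = 43·3 + 1; 3 = 3·1 + 0 → 1
1 divides 203, so a solution exists.

Yes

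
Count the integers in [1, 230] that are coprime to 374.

99

Prime factors of 374: 2, 11, 17. Count integers ≤ 230 divisible by none of them.
By inclusion–exclusion: 230 − ⌊230/2⌋ − ⌊230/11⌋ − ⌊230/17⌋ + ⌊230/22⌋ + ⌊230/34⌋ + ⌊230/187⌋ − ⌊230/374⌋ = 99.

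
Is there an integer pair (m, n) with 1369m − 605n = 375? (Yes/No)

Yes

By Bézout, 1369m − 605n = 375 has integer solutions iff gcd(1369, 605) | 375.
Euclid: 1369 = 2·605 + 159; 605 = 3·159 + 128; 159 = 1·128 + 31; 128 = 4·31 + 4; 31 = 7·4 + 3; 4 = 1·3 + 1; 3 = 3·1 + 0. gcd = 1; 375 mod 1 = 0. Yes.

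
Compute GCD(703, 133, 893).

703 = 19 · 37; 133 = 7 · 19; 893 = 19 · 47
gcd takes min exponent of each prime: 19 = 19

19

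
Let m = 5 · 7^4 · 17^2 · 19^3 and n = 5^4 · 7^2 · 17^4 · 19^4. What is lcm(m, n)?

16333613199150625

max exponent per prime: 5^4 · 7^4 · 17^4 · 19^4 = 16333613199150625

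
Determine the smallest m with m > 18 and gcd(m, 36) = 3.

Multiples of 3 above 18: 3·7, 3·8, … . Need the cofactor coprime to 36/3 = 12.
Checking s = 7, 8, … the first with gcd(s, 12) = 1 is s = 7, giving 21.

21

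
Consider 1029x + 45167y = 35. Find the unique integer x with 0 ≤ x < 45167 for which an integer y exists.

43938

gcd(1029, 45167) = 1 (Euclid: 45167 = 43·1029 + 920; 1029 = 1·920 + 109; 920 = 8·109 + 48; 109 = 2·48 + 13; 48 = 3·13 + 9; 13 = 1·9 + 4; 9 = 2·4 + 1; 4 = 4·1 + 0), and 1 | 35.
Extended Euclid: 1029·(-10359) + 45167·(236) = 1. Scale by 35: x₀ = -362565.
General solution x = x₀ + 45167t; reducing mod 45167 gives x = 43938 (and y = -1001).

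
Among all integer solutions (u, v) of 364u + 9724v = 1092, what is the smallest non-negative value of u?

Reduce mod 9724: 364u ≡ 1092 (mod 9724). With g = gcd(364, 9724) = 52 dividing 1092, divide through: 7u ≡ 21 (mod 187).
Since gcd(7, 187) = 1, u ≡ 21·(7)⁻¹ ≡ 3 (mod 187). Smallest non-negative: 3.

3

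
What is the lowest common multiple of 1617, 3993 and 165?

lcm(1617, 3993) = 1617·3993/gcd = 6456681/33 = 195657
lcm(195657, 165) = 195657·165/gcd = 32283405/33 = 978285

978285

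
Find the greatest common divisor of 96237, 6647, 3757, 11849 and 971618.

gcd(96237, 6647): 96237 = 14·6647 + 3179; 6647 = 2·3179 + 289; 3179 = 11·289 + 0 → 289
gcd(289, 3757): 3757 = 13·289 + 0 → 289
gcd(289, 11849): 11849 = 41·289 + 0 → 289
gcd(289, 971618): 971618 = 3362·289 + 0 → 289

289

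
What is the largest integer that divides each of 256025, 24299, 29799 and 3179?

256025 = 5² · 7² · 11 · 19; 24299 = 11 · 47²; 29799 = 3² · 7 · 11 · 43; 3179 = 11 · 17²
gcd takes min exponent of each prime: 11 = 11

11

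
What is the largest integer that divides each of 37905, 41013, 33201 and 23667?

21

gcd(37905, 41013): 41013 = 1·37905 + 3108; 37905 = 12·3108 + 609; 3108 = 5·609 + 63; 609 = 9·63 + 42; 63 = 1·42 + 21; 42 = 2·21 + 0 → 21
gcd(21, 33201): 33201 = 1581·21 + 0 → 21
gcd(21, 23667): 23667 = 1127·21 + 0 → 21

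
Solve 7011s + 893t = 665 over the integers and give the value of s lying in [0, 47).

gcd(7011, 893) = 19 (Euclid: 7011 = 7·893 + 760; 893 = 1·760 + 133; 760 = 5·133 + 95; 133 = 1·95 + 38; 95 = 2·38 + 19; 38 = 2·19 + 0), and 19 | 665.
Extended Euclid: 7011·(20) + 893·(-157) = 19. Scale by 35: s₀ = 700.
General solution s = s₀ + 47k; reducing mod 47 gives s = 42 (and t = -329).

42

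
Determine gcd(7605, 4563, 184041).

gcd(7605, 4563): 7605 = 1·4563 + 3042; 4563 = 1·3042 + 1521; 3042 = 2·1521 + 0 → 1521
gcd(1521, 184041): 184041 = 121·1521 + 0 → 1521

1521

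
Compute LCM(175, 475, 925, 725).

3567725

175 = 5² · 7; 475 = 5² · 19; 925 = 5² · 37; 725 = 5² · 29
lcm takes max exponent of each prime: 5² · 7 · 19 · 29 · 37 = 3567725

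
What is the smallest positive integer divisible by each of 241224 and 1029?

82739832

gcd first: 241224 = 234·1029 + 438; 1029 = 2·438 + 153; 438 = 2·153 + 132; 153 = 1·132 + 21; 132 = 6·21 + 6; 21 = 3·6 + 3; 6 = 2·3 + 0 → gcd = 3
lcm = 241224·1029/gcd = 248219496/3 = 82739832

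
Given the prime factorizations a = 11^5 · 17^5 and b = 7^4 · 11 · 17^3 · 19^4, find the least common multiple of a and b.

max exponent per prime: 7^4 · 11^5 · 17^5 · 19^4 = 71550816909950278747

71550816909950278747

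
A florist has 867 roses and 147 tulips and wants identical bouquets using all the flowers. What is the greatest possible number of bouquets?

3

Euclid: 867 = 5·147 + 132; 147 = 1·132 + 15; 132 = 8·15 + 12; 15 = 1·12 + 3; 12 = 4·3 + 0. Last nonzero remainder: 3.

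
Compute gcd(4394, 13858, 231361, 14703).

169

4394 = 2 · 13³; 13858 = 2 · 13² · 41; 231361 = 13² · 37²; 14703 = 3 · 13² · 29
gcd takes min exponent of each prime: 13² = 169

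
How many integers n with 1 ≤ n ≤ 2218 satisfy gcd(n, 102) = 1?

102 = 2·3·17. Inclusion–exclusion on these primes:
2218 − ⌊2218/2⌋ − ⌊2218/3⌋ − ⌊2218/17⌋ + ⌊2218/6⌋ + ⌊2218/34⌋ + ⌊2218/51⌋ − ⌊2218/102⌋ = 696

696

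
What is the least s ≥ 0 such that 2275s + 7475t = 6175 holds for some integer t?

6

gcd(2275, 7475) = 325 (Euclid: 7475 = 3·2275 + 650; 2275 = 3·650 + 325; 650 = 2·325 + 0), and 325 | 6175.
Extended Euclid: 2275·(10) + 7475·(-3) = 325. Scale by 19: s₀ = 190.
General solution s = s₀ + 23k; reducing mod 23 gives s = 6 (and t = -1).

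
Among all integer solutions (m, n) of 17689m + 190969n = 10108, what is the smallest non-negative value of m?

Euclid: 190969 = 10·17689 + 14079; 17689 = 1·14079 + 3610; 14079 = 3·3610 + 3249; 3610 = 1·3249 + 361; 3249 = 9·361 + 0 → gcd = 361; 10108 = 361·28.
Back-substitution yields 17689·(54) + 190969·(-5) = 361, so one solution is m = 54·28 = 1512, n = -5·28 = -140.
Solutions in m differ by 190969/361 = 529; the one in [0, 529) is 1512 mod 529 = 454.

454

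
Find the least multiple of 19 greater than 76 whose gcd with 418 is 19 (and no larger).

Multiples of 19 above 76: 19·5, 19·6, … . Need the cofactor coprime to 418/19 = 22.
Checking s = 5, 6, … the first with gcd(s, 22) = 1 is s = 5, giving 95.

95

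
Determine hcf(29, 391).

1

Euclid: 391 = 13·29 + 14; 29 = 2·14 + 1; 14 = 14·1 + 0. Last nonzero remainder: 1.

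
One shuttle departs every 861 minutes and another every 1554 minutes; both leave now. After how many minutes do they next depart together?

861 = 3 · 7 · 41; 1554 = 2 · 3 · 7 · 37
max exponents: 2 · 3 · 7 · 37 · 41 = 63714

63714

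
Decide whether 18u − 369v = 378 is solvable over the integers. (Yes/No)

Yes

gcd(18, 369): 369 = 20·18 + 9; 18 = 2·9 + 0 → 9
9 divides 378, so a solution exists.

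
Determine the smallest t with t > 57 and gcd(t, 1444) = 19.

1444 = 19·76. Any t with gcd(t, 1444) = 19 is a multiple of 19, say 19s, with s coprime to 76.
Need s > 57/19, so s ≥ 4. First s ≥ 4 with gcd(s, 76) = 1 is s = 5. Thus t = 19·5 = 95.

95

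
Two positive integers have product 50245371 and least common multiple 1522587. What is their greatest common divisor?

33

gcd·lcm = product, so gcd = 50245371/1522587 = 33.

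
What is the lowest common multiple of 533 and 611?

gcd first: 611 = 1·533 + 78; 533 = 6·78 + 65; 78 = 1·65 + 13; 65 = 5·13 + 0 → gcd = 13
lcm = 533·611/gcd = 325663/13 = 25051

25051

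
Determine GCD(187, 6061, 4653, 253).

11

gcd(187, 6061): 6061 = 32·187 + 77; 187 = 2·77 + 33; 77 = 2·33 + 11; 33 = 3·11 + 0 → 11
gcd(11, 4653): 4653 = 423·11 + 0 → 11
gcd(11, 253): 253 = 23·11 + 0 → 11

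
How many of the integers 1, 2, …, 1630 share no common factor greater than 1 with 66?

Prime factors of 66: 2, 3, 11. Count integers ≤ 1630 divisible by none of them.
By inclusion–exclusion: 1630 − ⌊1630/2⌋ − ⌊1630/3⌋ − ⌊1630/11⌋ + ⌊1630/6⌋ + ⌊1630/22⌋ + ⌊1630/33⌋ − ⌊1630/66⌋ = 494.

494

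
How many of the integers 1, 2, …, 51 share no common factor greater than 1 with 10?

21

10 = 2·5. Inclusion–exclusion on these primes:
51 − ⌊51/2⌋ − ⌊51/5⌋ + ⌊51/10⌋ = 21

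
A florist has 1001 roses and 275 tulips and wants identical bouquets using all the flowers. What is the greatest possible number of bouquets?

1001 = 7 · 11 · 13
275 = 5² · 11
Common: 11 = 11

11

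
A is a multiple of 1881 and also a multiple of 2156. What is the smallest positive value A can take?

368676

1881 = 3² · 11 · 19; 2156 = 2² · 7² · 11
max exponents: 2² · 3² · 7² · 11 · 19 = 368676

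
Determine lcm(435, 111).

16095

435 = 3 · 5 · 29; 111 = 3 · 37
max exponents: 3 · 5 · 29 · 37 = 16095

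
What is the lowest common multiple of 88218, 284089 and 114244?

50123526804

lcm(88218, 284089) = 88218·284089/gcd = 25061763402/169 = 148294458
lcm(148294458, 114244) = 148294458·114244/gcd = 16941752059752/338 = 50123526804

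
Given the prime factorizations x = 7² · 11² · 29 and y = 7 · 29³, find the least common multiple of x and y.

144602381

max exponent per prime: 7² · 11² · 29³ = 144602381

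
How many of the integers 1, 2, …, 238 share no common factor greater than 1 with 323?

323 = 17·19. Inclusion–exclusion on these primes:
238 − ⌊238/17⌋ − ⌊238/19⌋ + ⌊238/323⌋ = 212

212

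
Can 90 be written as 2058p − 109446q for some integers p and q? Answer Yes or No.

gcd(2058, 109446): 109446 = 53·2058 + 372; 2058 = 5·372 + 198; 372 = 1·198 + 174; 198 = 1·174 + 24; 174 = 7·24 + 6; 24 = 4·6 + 0 → 6
6 divides 90, so a solution exists.

Yes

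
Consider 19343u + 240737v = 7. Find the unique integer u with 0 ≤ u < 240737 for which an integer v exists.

Reduce mod 240737: 19343u ≡ 7 (mod 240737). With g = gcd(19343, 240737) = 1 dividing 7, divide through: 19343u ≡ 7 (mod 240737).
Since gcd(19343, 240737) = 1, u ≡ 7·(19343)⁻¹ ≡ 170842 (mod 240737). Smallest non-negative: 170842.

170842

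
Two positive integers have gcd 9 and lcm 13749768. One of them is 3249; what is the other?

38088

a·b = gcd·lcm = 9·13749768 = 123747912, so b = 123747912/3249 = 38088.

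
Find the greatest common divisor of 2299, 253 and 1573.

gcd(2299, 253): 2299 = 9·253 + 22; 253 = 11·22 + 11; 22 = 2·11 + 0 → 11
gcd(11, 1573): 1573 = 143·11 + 0 → 11

11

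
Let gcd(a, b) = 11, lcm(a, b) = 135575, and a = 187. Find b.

7975

Using ab = gcd(a,b)·lcm(a,b) = 11·135575 = 1491325, we get b = 1491325/187 = 7975.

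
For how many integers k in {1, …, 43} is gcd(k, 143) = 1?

37

143 = 11·13. Inclusion–exclusion on these primes:
43 − ⌊43/11⌋ − ⌊43/13⌋ + ⌊43/143⌋ = 37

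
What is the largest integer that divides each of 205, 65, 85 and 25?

5

gcd(205, 65): 205 = 3·65 + 10; 65 = 6·10 + 5; 10 = 2·5 + 0 → 5
gcd(5, 85): 85 = 17·5 + 0 → 5
gcd(5, 25): 25 = 5·5 + 0 → 5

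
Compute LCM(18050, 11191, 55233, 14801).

3510057150

lcm(18050, 11191) = 18050·11191/gcd = 201997550/361 = 559550
lcm(559550, 55233) = 559550·55233/gcd = 30905625150/361 = 85611150
lcm(85611150, 14801) = 85611150·14801/gcd = 1267130631150/361 = 3510057150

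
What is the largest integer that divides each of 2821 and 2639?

Euclid: 2821 = 1·2639 + 182; 2639 = 14·182 + 91; 182 = 2·91 + 0. Last nonzero remainder: 91.

91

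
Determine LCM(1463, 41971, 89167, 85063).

lcm(1463, 41971) = 1463·41971/gcd = 61403573/19 = 3231767
lcm(3231767, 89167) = 3231767·89167/gcd = 288166968089/19 = 15166682531
lcm(15166682531, 85063) = 15166682531·85063/gcd = 1290123516134453/209 = 6172839790117

6172839790117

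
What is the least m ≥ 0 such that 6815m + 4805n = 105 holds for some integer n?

165

Reduce mod 4805: 6815m ≡ 105 (mod 4805). With g = gcd(6815, 4805) = 5 dividing 105, divide through: 1363m ≡ 21 (mod 961).
Since gcd(1363, 961) = 1, m ≡ 21·(1363)⁻¹ ≡ 165 (mod 961). Smallest non-negative: 165.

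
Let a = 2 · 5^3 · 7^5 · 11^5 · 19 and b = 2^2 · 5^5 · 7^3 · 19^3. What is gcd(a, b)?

1629250

min exponent per shared prime: 2 · 5^3 · 7^3 · 19 = 1629250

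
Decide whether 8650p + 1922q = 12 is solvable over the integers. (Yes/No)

gcd(8650, 1922): 8650 = 4·1922 + 962; 1922 = 1·962 + 960; 962 = 1·960 + 2; 960 = 480·2 + 0 → 2
2 divides 12, so a solution exists.

Yes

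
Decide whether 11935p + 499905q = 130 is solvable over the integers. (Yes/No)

gcd(11935, 499905): 499905 = 41·11935 + 10570; 11935 = 1·10570 + 1365; 10570 = 7·1365 + 1015; 1365 = 1·1015 + 350; 1015 = 2·350 + 315; 350 = 1·315 + 35; 315 = 9·35 + 0 → 35
35 does not divide 130, so a solution does not exist.

No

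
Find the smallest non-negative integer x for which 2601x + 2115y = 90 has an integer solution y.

gcd(2601, 2115) = 9 (Euclid: 2601 = 1·2115 + 486; 2115 = 4·486 + 171; 486 = 2·171 + 144; 171 = 1·144 + 27; 144 = 5·27 + 9; 27 = 3·9 + 0), and 9 | 90.
Extended Euclid: 2601·(74) + 2115·(-91) = 9. Scale by 10: x₀ = 740.
General solution x = x₀ + 235t; reducing mod 235 gives x = 35 (and y = -43).

35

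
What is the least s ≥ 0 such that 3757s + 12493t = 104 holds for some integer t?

286

Euclid: 12493 = 3·3757 + 1222; 3757 = 3·1222 + 91; 1222 = 13·91 + 39; 91 = 2·39 + 13; 39 = 3·13 + 0 → gcd = 13; 104 = 13·8.
Back-substitution yields 3757·(276) + 12493·(-83) = 13, so one solution is s = 276·8 = 2208, t = -83·8 = -664.
Solutions in s differ by 12493/13 = 961; the one in [0, 961) is 2208 mod 961 = 286.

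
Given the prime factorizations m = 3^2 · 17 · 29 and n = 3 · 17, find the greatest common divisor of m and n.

min exponent per shared prime: 3 · 17 = 51

51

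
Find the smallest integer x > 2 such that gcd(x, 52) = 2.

6

Multiples of 2 above 2: 2·2, 2·3, … . Need the cofactor coprime to 52/2 = 26.
Checking s = 2, 3, … the first with gcd(s, 26) = 1 is s = 3, giving 6.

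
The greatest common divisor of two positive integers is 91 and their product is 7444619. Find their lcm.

81809

gcd·lcm = product, so lcm = 7444619/91 = 81809.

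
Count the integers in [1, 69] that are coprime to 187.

187 = 11·17. Inclusion–exclusion on these primes:
69 − ⌊69/11⌋ − ⌊69/17⌋ + ⌊69/187⌋ = 59

59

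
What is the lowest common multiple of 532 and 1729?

6916

gcd first: 1729 = 3·532 + 133; 532 = 4·133 + 0 → gcd = 133
lcm = 532·1729/gcd = 919828/133 = 6916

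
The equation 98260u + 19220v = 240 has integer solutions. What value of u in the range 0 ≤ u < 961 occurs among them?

534

Euclid: 98260 = 5·19220 + 2160; 19220 = 8·2160 + 1940; 2160 = 1·1940 + 220; 1940 = 8·220 + 180; 220 = 1·180 + 40; 180 = 4·40 + 20; 40 = 2·20 + 0 → gcd = 20; 240 = 20·12.
Back-substitution yields 98260·(-436) + 19220·(2229) = 20, so one solution is u = -436·12 = -5232, v = 2229·12 = 26748.
Solutions in u differ by 19220/20 = 961; the one in [0, 961) is -5232 mod 961 = 534.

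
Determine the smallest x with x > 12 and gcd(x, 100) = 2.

Multiples of 2 above 12: 2·7, 2·8, … . Need the cofactor coprime to 100/2 = 50.
Checking s = 7, 8, … the first with gcd(s, 50) = 1 is s = 7, giving 14.

14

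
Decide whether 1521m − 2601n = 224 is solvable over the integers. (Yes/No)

No

By Bézout, 1521m − 2601n = 224 has integer solutions iff gcd(1521, 2601) | 224.
Euclid: 2601 = 1·1521 + 1080; 1521 = 1·1080 + 441; 1080 = 2·441 + 198; 441 = 2·198 + 45; 198 = 4·45 + 18; 45 = 2·18 + 9; 18 = 2·9 + 0. gcd = 9; 224 mod 9 = 8. No.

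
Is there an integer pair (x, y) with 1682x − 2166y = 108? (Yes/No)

By Bézout, 1682x − 2166y = 108 has integer solutions iff gcd(1682, 2166) | 108.
Euclid: 2166 = 1·1682 + 484; 1682 = 3·484 + 230; 484 = 2·230 + 24; 230 = 9·24 + 14; 24 = 1·14 + 10; 14 = 1·10 + 4; 10 = 2·4 + 2; 4 = 2·2 + 0. gcd = 2; 108 mod 2 = 0. Yes.

Yes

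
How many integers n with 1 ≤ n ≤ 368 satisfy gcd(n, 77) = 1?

77 = 7·11. Inclusion–exclusion on these primes:
368 − ⌊368/7⌋ − ⌊368/11⌋ + ⌊368/77⌋ = 287

287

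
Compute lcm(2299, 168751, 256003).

lcm(2299, 168751) = 2299·168751/gcd = 387958549/11 = 35268959
lcm(35268959, 256003) = 35268959·256003/gcd = 9028959310877/11 = 820814482807

820814482807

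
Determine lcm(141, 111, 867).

lcm(141, 111) = 141·111/gcd = 15651/3 = 5217
lcm(5217, 867) = 5217·867/gcd = 4523139/3 = 1507713

1507713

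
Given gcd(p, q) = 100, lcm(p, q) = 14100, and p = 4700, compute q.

Using pq = gcd(p,q)·lcm(p,q) = 100·14100 = 1410000, we get q = 1410000/4700 = 300.

300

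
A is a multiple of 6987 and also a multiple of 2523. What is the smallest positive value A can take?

gcd first: 6987 = 2·2523 + 1941; 2523 = 1·1941 + 582; 1941 = 3·582 + 195; 582 = 2·195 + 192; 195 = 1·192 + 3; 192 = 64·3 + 0 → gcd = 3
lcm = 6987·2523/gcd = 17628201/3 = 5876067

5876067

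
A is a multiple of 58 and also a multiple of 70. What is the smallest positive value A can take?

gcd first: 70 = 1·58 + 12; 58 = 4·12 + 10; 12 = 1·10 + 2; 10 = 5·2 + 0 → gcd = 2
lcm = 58·70/gcd = 4060/2 = 2030

2030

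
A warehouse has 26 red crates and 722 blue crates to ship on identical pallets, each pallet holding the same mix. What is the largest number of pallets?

26 = 2 · 13
722 = 2 · 19²
Common: 2 = 2

2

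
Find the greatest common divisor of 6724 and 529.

1

6724 = 2² · 41²
529 = 23²
Common: 1 = 1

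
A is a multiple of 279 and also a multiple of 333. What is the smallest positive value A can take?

gcd first: 333 = 1·279 + 54; 279 = 5·54 + 9; 54 = 6·9 + 0 → gcd = 9
lcm = 279·333/gcd = 92907/9 = 10323

10323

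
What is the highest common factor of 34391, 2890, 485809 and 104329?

gcd(34391, 2890): 34391 = 11·2890 + 2601; 2890 = 1·2601 + 289; 2601 = 9·289 + 0 → 289
gcd(289, 485809): 485809 = 1681·289 + 0 → 289
gcd(289, 104329): 104329 = 361·289 + 0 → 289

289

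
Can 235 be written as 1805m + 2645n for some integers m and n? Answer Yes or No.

gcd(1805, 2645): 2645 = 1·1805 + 840; 1805 = 2·840 + 125; 840 = 6·125 + 90; 125 = 1·90 + 35; 90 = 2·35 + 20; 35 = 1·20 + 15; 20 = 1·15 + 5; 15 = 3·5 + 0 → 5
5 divides 235, so a solution exists.

Yes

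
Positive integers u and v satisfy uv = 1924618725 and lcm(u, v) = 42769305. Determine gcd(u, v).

45

From gcd × lcm = uv: gcd = 1924618725 / 42769305 = 45.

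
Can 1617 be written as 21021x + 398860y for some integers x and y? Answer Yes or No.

Yes

gcd(21021, 398860): 398860 = 18·21021 + 20482; 21021 = 1·20482 + 539; 20482 = 38·539 + 0 → 539
539 divides 1617, so a solution exists.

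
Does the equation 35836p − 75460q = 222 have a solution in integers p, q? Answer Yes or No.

No

gcd(35836, 75460): 75460 = 2·35836 + 3788; 35836 = 9·3788 + 1744; 3788 = 2·1744 + 300; 1744 = 5·300 + 244; 300 = 1·244 + 56; 244 = 4·56 + 20; 56 = 2·20 + 16; 20 = 1·16 + 4; 16 = 4·4 + 0 → 4
4 does not divide 222, so a solution does not exist.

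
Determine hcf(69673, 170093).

69673 = 19² · 193
170093 = 7 · 11 · 47²
Common: 1 = 1

1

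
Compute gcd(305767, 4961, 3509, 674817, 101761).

121

gcd(305767, 4961): 305767 = 61·4961 + 3146; 4961 = 1·3146 + 1815; 3146 = 1·1815 + 1331; 1815 = 1·1331 + 484; 1331 = 2·484 + 363; 484 = 1·363 + 121; 363 = 3·121 + 0 → 121
gcd(121, 3509): 3509 = 29·121 + 0 → 121
gcd(121, 674817): 674817 = 5577·121 + 0 → 121
gcd(121, 101761): 101761 = 841·121 + 0 → 121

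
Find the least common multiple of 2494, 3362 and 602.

29346898

lcm(2494, 3362) = 2494·3362/gcd = 8384828/2 = 4192414
lcm(4192414, 602) = 4192414·602/gcd = 2523833228/86 = 29346898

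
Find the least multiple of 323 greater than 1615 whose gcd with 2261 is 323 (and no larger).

2261 = 323·7. Any k with gcd(k, 2261) = 323 is a multiple of 323, say 323s, with s coprime to 7.
Need s > 1615/323, so s ≥ 6. First s ≥ 6 with gcd(s, 7) = 1 is s = 6. Thus k = 323·6 = 1938.

1938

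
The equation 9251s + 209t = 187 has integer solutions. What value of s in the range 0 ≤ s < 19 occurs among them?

Reduce mod 209: 9251s ≡ 187 (mod 209). With g = gcd(9251, 209) = 11 dividing 187, divide through: 841s ≡ 17 (mod 19).
Since gcd(841, 19) = 1, s ≡ 17·(841)⁻¹ ≡ 11 (mod 19). Smallest non-negative: 11.

11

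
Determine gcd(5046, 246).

6

5046 = 2 · 3 · 29²
246 = 2 · 3 · 41
Common: 2 · 3 = 6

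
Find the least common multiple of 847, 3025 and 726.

127050

847 = 7 · 11²; 3025 = 5² · 11²; 726 = 2 · 3 · 11²
lcm takes max exponent of each prime: 2 · 3 · 5² · 7 · 11² = 127050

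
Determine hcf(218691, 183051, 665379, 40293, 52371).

99

218691 = 3² · 11 · 47²; 183051 = 3² · 11 · 43²; 665379 = 3² · 11² · 13 · 47; 40293 = 3² · 11² · 37; 52371 = 3² · 11 · 23²
gcd takes min exponent of each prime: 3² · 11 = 99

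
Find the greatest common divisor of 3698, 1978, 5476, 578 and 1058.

gcd(3698, 1978): 3698 = 1·1978 + 1720; 1978 = 1·1720 + 258; 1720 = 6·258 + 172; 258 = 1·172 + 86; 172 = 2·86 + 0 → 86
gcd(86, 5476): 5476 = 63·86 + 58; 86 = 1·58 + 28; 58 = 2·28 + 2; 28 = 14·2 + 0 → 2
gcd(2, 578): 578 = 289·2 + 0 → 2
gcd(2, 1058): 1058 = 529·2 + 0 → 2

2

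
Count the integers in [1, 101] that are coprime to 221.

89

Prime factors of 221: 13, 17. Count integers ≤ 101 divisible by none of them.
By inclusion–exclusion: 101 − ⌊101/13⌋ − ⌊101/17⌋ + ⌊101/221⌋ = 89.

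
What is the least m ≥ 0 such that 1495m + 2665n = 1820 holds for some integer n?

3

gcd(1495, 2665) = 65 (Euclid: 2665 = 1·1495 + 1170; 1495 = 1·1170 + 325; 1170 = 3·325 + 195; 325 = 1·195 + 130; 195 = 1·130 + 65; 130 = 2·65 + 0), and 65 | 1820.
Extended Euclid: 1495·(-16) + 2665·(9) = 65. Scale by 28: m₀ = -448.
General solution m = m₀ + 41t; reducing mod 41 gives m = 3 (and n = -1).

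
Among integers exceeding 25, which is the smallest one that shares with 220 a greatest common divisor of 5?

35

gcd(x, 220) = 5 forces 5 | x; write x = 5s. Then gcd(5s, 5·44) = 5·gcd(s, 44), so need gcd(s, 44) = 1.
5s > 25 gives s ≥ 6. The least s ≥ 6 coprime to 44 is 7, so x = 5·7 = 35.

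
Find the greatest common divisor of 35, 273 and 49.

gcd(35, 273): 273 = 7·35 + 28; 35 = 1·28 + 7; 28 = 4·7 + 0 → 7
gcd(7, 49): 49 = 7·7 + 0 → 7

7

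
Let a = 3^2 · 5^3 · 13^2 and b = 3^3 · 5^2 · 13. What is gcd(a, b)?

min exponent per shared prime: 3^2 · 5^2 · 13 = 2925

2925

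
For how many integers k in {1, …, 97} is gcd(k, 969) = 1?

969 = 3·17·19. Inclusion–exclusion on these primes:
97 − ⌊97/3⌋ − ⌊97/17⌋ − ⌊97/19⌋ + ⌊97/51⌋ + ⌊97/57⌋ + ⌊97/323⌋ − ⌊97/969⌋ = 57

57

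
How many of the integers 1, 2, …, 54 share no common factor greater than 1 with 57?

34

57 = 3·19. Inclusion–exclusion on these primes:
54 − ⌊54/3⌋ − ⌊54/19⌋ + ⌊54/57⌋ = 34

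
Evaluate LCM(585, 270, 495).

lcm(585, 270) = 585·270/gcd = 157950/45 = 3510
lcm(3510, 495) = 3510·495/gcd = 1737450/45 = 38610

38610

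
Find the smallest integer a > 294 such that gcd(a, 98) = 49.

gcd(a, 98) = 49 forces 49 | a; write a = 49s. Then gcd(49s, 49·2) = 49·gcd(s, 2), so need gcd(s, 2) = 1.
49s > 294 gives s ≥ 7. The least s ≥ 7 coprime to 2 is 7, so a = 49·7 = 343.

343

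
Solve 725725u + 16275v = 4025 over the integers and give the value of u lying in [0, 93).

Euclid: 725725 = 44·16275 + 9625; 16275 = 1·9625 + 6650; 9625 = 1·6650 + 2975; 6650 = 2·2975 + 700; 2975 = 4·700 + 175; 700 = 4·175 + 0 → gcd = 175; 4025 = 175·23.
Back-substitution yields 725725·(22) + 16275·(-981) = 175, so one solution is u = 22·23 = 506, v = -981·23 = -22563.
Solutions in u differ by 16275/175 = 93; the one in [0, 93) is 506 mod 93 = 41.

41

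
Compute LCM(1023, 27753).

1023 = 3 · 11 · 31; 27753 = 3 · 11 · 29²
max exponents: 3 · 11 · 29² · 31 = 860343

860343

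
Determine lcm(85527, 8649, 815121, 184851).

3253026760380891

85527 = 3² · 13 · 17 · 43; 8649 = 3² · 31²; 815121 = 3² · 41 · 47²; 184851 = 3² · 19 · 23 · 47
lcm takes max exponent of each prime: 3² · 13 · 17 · 19 · 23 · 31² · 41 · 43 · 47² = 3253026760380891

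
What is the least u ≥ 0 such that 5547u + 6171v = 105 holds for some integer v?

gcd(5547, 6171) = 3 (Euclid: 6171 = 1·5547 + 624; 5547 = 8·624 + 555; 624 = 1·555 + 69; 555 = 8·69 + 3; 69 = 23·3 + 0), and 3 | 105.
Extended Euclid: 5547·(89) + 6171·(-80) = 3. Scale by 35: u₀ = 3115.
General solution u = u₀ + 2057t; reducing mod 2057 gives u = 1058 (and v = -951).

1058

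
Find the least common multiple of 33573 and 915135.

28369185

33573 = 3 · 19² · 31; 915135 = 3 · 5 · 13² · 19²
max exponents: 3 · 5 · 13² · 19² · 31 = 28369185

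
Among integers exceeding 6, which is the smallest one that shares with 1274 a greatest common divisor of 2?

gcd(k, 1274) = 2 forces 2 | k; write k = 2s. Then gcd(2s, 2·637) = 2·gcd(s, 637), so need gcd(s, 637) = 1.
2s > 6 gives s ≥ 4. The least s ≥ 4 coprime to 637 is 4, so k = 2·4 = 8.

8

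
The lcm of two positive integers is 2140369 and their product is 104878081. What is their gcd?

gcd·lcm = product, so gcd = 104878081/2140369 = 49.

49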